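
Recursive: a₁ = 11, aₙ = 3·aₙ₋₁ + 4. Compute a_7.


Computing step by step:
a_1 = 11
a_2 = 37
a_3 = 115
a_4 = 349
a_5 = 1051
a_6 = 3157
a_7 = 9475


a_7 = 9475


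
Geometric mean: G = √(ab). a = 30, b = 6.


GM = √(30×6) = √180 = 13.4164

GM = 13.4164


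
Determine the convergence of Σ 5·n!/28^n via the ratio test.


aₙ = 5·n!/28^n
a_{n+1}/aₙ = (n+1)!/28^(n+1) × 28^n/n!  (constant 5 cancels)
= (n+1)/28
L = lim(n→∞) (n+1)/28 = ∞
L > 1 → series DIVERGES

Diverges (ratio test: L = ∞ > 1)


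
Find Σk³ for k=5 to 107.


Σₖ₌5^107 k³ = [107·108/2]² − [4·5/2]²
= 33385284 − 100 = 33385184

Σk³ = 33385184


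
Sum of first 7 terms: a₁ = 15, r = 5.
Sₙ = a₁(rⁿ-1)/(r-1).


Sₙ = 15×(5^7 - 1)/(5 - 1)
= 15×(78125 - 1)/4
= 15×78124/4
= 292965

S_7 = 292965


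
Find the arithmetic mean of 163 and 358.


AM = (163 + 358)/2 = 521/2 = 260.5

AM = 260.5


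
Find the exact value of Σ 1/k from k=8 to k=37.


Σₖ₌8^37 1/k = 1/8 + 1/9 + 1/10 + ... + 1/37
= 111627652111399/69388720221600
≈ 1.6087

Sum = 111627652111399/69388720221600 ≈ 1.6087


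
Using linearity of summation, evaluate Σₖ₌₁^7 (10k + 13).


Σ(10k+13) = 10·Σk + 13·n
= 10·28 + 13·7
= 280 + 91 = 371

Σ = 371


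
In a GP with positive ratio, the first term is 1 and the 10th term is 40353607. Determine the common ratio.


r^(n-1) = aₙ/a₁
r^9 = 40353607/1 = 40353607
r = 40353607^(1/9)
= 7

r = 7


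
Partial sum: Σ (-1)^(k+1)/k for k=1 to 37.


S = 1 - 1/2 + 1/3 - 1/4 + 1/5 - 1/6 + 1/7 - 1/8 ± ...
= 0.7065
(Full series converges to +ln(2) ≈ +0.6931)

S_37 = 0.7065


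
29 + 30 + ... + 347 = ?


Σₖ₌29^347 k = Σₖ₌₁^347 k − Σₖ₌₁^28 k
= 347·348/2 − 28·29/2
= 60378 − 406 = 59972

Σk = 59972


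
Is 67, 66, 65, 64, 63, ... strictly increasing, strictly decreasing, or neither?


Differences: -1, -1, -1, -1
All differences < 0 → strictly DECREASING

Monotonically decreasing


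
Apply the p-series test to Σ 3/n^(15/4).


p-series test: Σ c/n^p converges if p > 1, diverges if p ≤ 1 (constant c > 0 doesn't affect convergence).
p = 15/4
15/4 > 1 → CONVERGES

Converges (p = 15/4 > 1)


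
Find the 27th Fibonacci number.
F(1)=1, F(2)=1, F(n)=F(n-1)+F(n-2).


Fibonacci sequence: 1, 1, 2, 3, 5, 8, 13, 21, 34, 55, 89, ...
F(27) = 196418

F(27) = 196418


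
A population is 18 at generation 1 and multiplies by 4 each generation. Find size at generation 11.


aₙ = a₁·r^(n-1)
= 18×4^10
= 18×1048576
= 18874368

a_11 = 18874368


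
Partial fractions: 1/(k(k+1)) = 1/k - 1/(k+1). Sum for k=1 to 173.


1/(k(k+1)) = 1/k - 1/(k+1) (partial fractions)
Telescoping: Σ = 1 - 1/174 = 173/174

Sum = 173/174


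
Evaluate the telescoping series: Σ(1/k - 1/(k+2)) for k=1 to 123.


Telescoping with gap 2: two head and two tail terms survive.
= (1 + 1/2) - (1/124 + 1/125)
= 3/2 - 1/124 - 1/125 = 23001/15500

Sum = 23001/15500


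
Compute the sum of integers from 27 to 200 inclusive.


Σₖ₌27^200 k = Σₖ₌₁^200 k − Σₖ₌₁^26 k
= 200·201/2 − 26·27/2
= 20100 − 351 = 19749

Σk = 19749


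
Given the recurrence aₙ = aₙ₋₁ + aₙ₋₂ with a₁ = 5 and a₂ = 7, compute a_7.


Computing iteratively: 5, 7, 12, 19, 31, 50, 81
a_7 = 81

a_7 = 81


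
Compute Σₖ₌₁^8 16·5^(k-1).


Sₙ = 16×(5^8 - 1)/(5 - 1)
= 16×(390625 - 1)/4
= 16×390624/4
= 1562496

S_8 = 1562496


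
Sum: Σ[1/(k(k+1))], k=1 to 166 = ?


1/(k(k+1)) = 1/k - 1/(k+1) (partial fractions)
Telescoping: Σ = 1 - 1/167 = 166/167

Sum = 166/167


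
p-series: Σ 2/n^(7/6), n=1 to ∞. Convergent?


p-series test: Σ c/n^p converges if p > 1, diverges if p ≤ 1 (constant c > 0 doesn't affect convergence).
p = 7/6
7/6 > 1 → CONVERGES

Converges (p = 7/6 > 1)


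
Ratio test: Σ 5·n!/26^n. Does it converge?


aₙ = 5·n!/26^n
a_{n+1}/aₙ = (n+1)!/26^(n+1) × 26^n/n!  (constant 5 cancels)
= (n+1)/26
L = lim(n→∞) (n+1)/26 = ∞
L > 1 → series DIVERGES

Diverges (ratio test: L = ∞ > 1)


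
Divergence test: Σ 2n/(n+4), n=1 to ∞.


lim(n→∞) 2n/(n+4) = 2/1 = 2  (divide numerator and denominator by n)
lim aₙ = 2 ≠ 0 → series DIVERGES

Diverges (lim aₙ = 2 ≠ 0)


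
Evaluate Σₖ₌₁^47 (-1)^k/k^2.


S = -1 + 1/4 - 1/9 + 1/16 - 1/25 + 1/36 - 1/49 + 1/64 ± ...
= -0.8227
(Full series converges to -π²/12 ≈ -0.8225)

S_47 = -0.8227


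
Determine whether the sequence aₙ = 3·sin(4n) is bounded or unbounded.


For all n, -1 ≤ sin(4n) ≤ 1, so -3 ≤ 3·sin(4n) ≤ 3
Lower bound: -3, Upper bound: 3
The sequence IS bounded

Bounded (-3 ≤ aₙ ≤ 3)


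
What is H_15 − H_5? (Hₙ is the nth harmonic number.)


Σₖ₌6^15 1/k = 1/6 + 1/7 + 1/8 + 1/9 + 1/10 + 1/11 + 1/12 + 1/13 + 1/14 + 1/15
= 74587/72072
≈ 1.0349

Sum = 74587/72072 ≈ 1.0349


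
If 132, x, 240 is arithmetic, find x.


AM = (132 + 240)/2 = 372/2 = 186

AM = 186


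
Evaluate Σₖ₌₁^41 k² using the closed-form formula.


n = 41
n(n+1)(2n+1)/6 = 41×42×83/6
= 142926/6 = 23821

Σk² = 23821


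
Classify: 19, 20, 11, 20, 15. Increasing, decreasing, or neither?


Differences: 1, -9, 9, -5
Difference at position 1 is +1 (> 0) but position 2 is -9 (< 0) — sequence both rises and falls
→ NOT monotonic

Not monotonic


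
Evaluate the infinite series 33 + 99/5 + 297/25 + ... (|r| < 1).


S∞ = a₁/(1-r) = 33/(1 - 3/5)
= 33/(2/5)
= 165/2

S∞ = 165/2


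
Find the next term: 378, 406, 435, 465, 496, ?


Pattern: triangular numbers: n(n+1)/2
Terms: 378, 406, 435, 465, 496
Next term = 528

Next term = 528


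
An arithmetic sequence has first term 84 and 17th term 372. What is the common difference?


d = (aₙ - a₁)/(n-1)
= (372 - 84)/(17-1)
= 288/16 = 18

d = 18


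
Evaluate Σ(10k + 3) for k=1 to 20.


Σ(10k+3) = 10·Σk + 3·n
= 10·210 + 3·20
= 2100 + 60 = 2160

Σ = 2160


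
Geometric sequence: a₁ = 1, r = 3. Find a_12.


aₙ = a₁·r^(n-1)
= 1×3^11
= 1×177147
= 177147

a_12 = 177147


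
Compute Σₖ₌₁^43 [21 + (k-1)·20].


aₙ = 21 + (43-1)×20 = 861
Sₙ = n(a₁+aₙ)/2 = 43×(21+861)/2
= 43×882/2 = 18963

S_43 = 18963


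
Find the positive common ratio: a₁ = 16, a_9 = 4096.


r^(n-1) = aₙ/a₁
r^8 = 4096/16 = 256
r = 256^(1/8)
= ±2; taking r > 0 gives r = 2

r = 2


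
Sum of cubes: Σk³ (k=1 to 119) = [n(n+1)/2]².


n(n+1)/2 = 119×120/2 = 7140
Σk³ = 7140² = 50979600

Σk³ = 50979600


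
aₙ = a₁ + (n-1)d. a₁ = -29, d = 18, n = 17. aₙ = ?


aₙ = a₁ + (n-1)d
= -29 + (17-1)×18
= -29 + 288
= 259

a_17 = 259


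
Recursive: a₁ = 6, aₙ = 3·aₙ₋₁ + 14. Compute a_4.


Computing step by step:
a_1 = 6
a_2 = 32
a_3 = 110
a_4 = 344


a_4 = 344


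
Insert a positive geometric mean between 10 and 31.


GM = √(10×31) = √310 = 17.6068

GM = 17.6068


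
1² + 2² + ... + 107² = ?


n = 107
n(n+1)(2n+1)/6 = 107×108×215/6
= 2484540/6 = 414090

Σk² = 414090


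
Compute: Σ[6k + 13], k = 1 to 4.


Σ(6k+13) = 6·Σk + 13·n
= 6·10 + 13·4
= 60 + 52 = 112

Σ = 112


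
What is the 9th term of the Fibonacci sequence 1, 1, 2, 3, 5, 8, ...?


Fibonacci sequence: 1, 1, 2, 3, 5, 8, 13, 21, 34
F(9) = 34

F(9) = 34


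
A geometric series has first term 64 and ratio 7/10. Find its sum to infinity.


S∞ = a₁/(1-r) = 64/(1 - 7/10)
= 64/(3/10)
= 640/3

S∞ = 640/3


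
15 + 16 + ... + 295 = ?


Σₖ₌15^295 k = Σₖ₌₁^295 k − Σₖ₌₁^14 k
= 295·296/2 − 14·15/2
= 43660 − 105 = 43555

Σk = 43555


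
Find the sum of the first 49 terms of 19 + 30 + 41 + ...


aₙ = 19 + (49-1)×11 = 547
Sₙ = n(a₁+aₙ)/2 = 49×(19+547)/2
= 49×566/2 = 13867

S_49 = 13867


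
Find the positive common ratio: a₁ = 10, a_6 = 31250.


r^(n-1) = aₙ/a₁
r^5 = 31250/10 = 3125
r = 3125^(1/5)
= 5

r = 5


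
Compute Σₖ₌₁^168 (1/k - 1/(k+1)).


Telescoping: adjacent terms cancel.
= 1/1 - 1/169
= 1 - 1/169 = 168/169

Sum = 168/169


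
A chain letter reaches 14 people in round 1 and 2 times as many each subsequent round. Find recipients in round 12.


aₙ = a₁·r^(n-1)
= 14×2^11
= 14×2048
= 28672

a_12 = 28672


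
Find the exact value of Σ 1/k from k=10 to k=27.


Σₖ₌10^27 1/k = 1/10 + 1/11 + 1/12 + ... + 1/27
= 85332099113/80313433200
≈ 1.0625

Sum = 85332099113/80313433200 ≈ 1.0625


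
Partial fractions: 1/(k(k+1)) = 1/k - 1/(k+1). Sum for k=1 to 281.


1/(k(k+1)) = 1/k - 1/(k+1) (partial fractions)
Telescoping: Σ = 1 - 1/282 = 281/282

Sum = 281/282


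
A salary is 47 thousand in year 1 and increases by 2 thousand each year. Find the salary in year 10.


aₙ = a₁ + (n-1)d
= 47 + (10-1)×2
= 47 + 18
= 65

a_10 = 65


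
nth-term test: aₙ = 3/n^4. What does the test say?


lim(n→∞) 3/n^4 = 0
lim aₙ = 0 → nth-term test is INCONCLUSIVE
(Need other tests; this is actually a convergent p-series with p=4 > 1)

Inconclusive (lim aₙ = 0; need another test)


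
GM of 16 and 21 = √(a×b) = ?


GM = √(16×21) = √336 = 18.3303

GM = 18.3303


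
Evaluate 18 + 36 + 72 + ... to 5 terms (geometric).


Sₙ = 18×(2^5 - 1)/(2 - 1)
= 18×(32 - 1)/1
= 18×31/1
= 558

S_5 = 558


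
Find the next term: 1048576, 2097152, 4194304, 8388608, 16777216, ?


Pattern: powers of 2: 2ⁿ
Terms: 1048576, 2097152, 4194304, 8388608, 16777216
Next term = 33554432

Next term = 33554432


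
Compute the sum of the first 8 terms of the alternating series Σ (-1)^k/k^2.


S = -1 + 1/4 - 1/9 + 1/16 - 1/25 + 1/36 - 1/49 + 1/64
= -0.8156
(Full series converges to -π²/12 ≈ -0.8225)

S_8 = -0.8156


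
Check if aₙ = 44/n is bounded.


a₁ = 44, a₂ = 44/2, a₃ = 44/3, ...
0 < aₙ ≤ 44 for all n ≥ 1
Lower bound: 0, Upper bound: 44
The sequence IS bounded

Bounded (0 < aₙ ≤ 44)


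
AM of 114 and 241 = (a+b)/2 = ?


AM = (114 + 241)/2 = 355/2 = 177.5

AM = 177.5


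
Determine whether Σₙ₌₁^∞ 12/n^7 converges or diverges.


p-series test: Σ c/n^p converges if p > 1, diverges if p ≤ 1 (constant c > 0 doesn't affect convergence).
p = 7
7 > 1 → CONVERGES

Converges (p = 7 > 1)


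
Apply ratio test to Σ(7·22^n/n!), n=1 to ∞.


aₙ = 7·22^n/n!
a_{n+1}/aₙ = 22^(n+1)/(n+1)! × n!/22^n  (constant 7 cancels)
= 22/(n+1)
L = lim(n→∞) 22/(n+1) = 0
L < 1 → series CONVERGES

Converges (ratio test: L = 0 < 1)


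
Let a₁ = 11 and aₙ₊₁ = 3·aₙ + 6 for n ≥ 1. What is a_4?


Computing step by step:
a_1 = 11
a_2 = 39
a_3 = 123
a_4 = 375


a_4 = 375


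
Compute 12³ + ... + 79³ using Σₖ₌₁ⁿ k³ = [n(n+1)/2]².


Σₖ₌12^79 k³ = [79·80/2]² − [11·12/2]²
= 9985600 − 4356 = 9981244

Σk³ = 9981244


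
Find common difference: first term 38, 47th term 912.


d = (aₙ - a₁)/(n-1)
= (912 - 38)/(47-1)
= 874/46 = 19

d = 19


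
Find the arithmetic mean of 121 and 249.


AM = (121 + 249)/2 = 370/2 = 185

AM = 185


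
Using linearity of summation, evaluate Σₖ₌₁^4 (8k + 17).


Σ(8k+17) = 8·Σk + 17·n
= 8·10 + 17·4
= 80 + 68 = 148

Σ = 148


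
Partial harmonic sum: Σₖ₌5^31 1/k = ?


Σₖ₌5^31 1/k = 1/5 + 1/6 + 1/7 + ... + 1/31
= 140353889699857/72201776446800
≈ 1.9439

Sum = 140353889699857/72201776446800 ≈ 1.9439


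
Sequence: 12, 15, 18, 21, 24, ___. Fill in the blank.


Pattern: arithmetic (d=3)
Terms: 12, 15, 18, 21, 24
Next term = 27

Next term = 27


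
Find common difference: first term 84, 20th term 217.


d = (aₙ - a₁)/(n-1)
= (217 - 84)/(20-1)
= 133/19 = 7

d = 7


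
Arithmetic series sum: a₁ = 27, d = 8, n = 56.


aₙ = 27 + (56-1)×8 = 467
Sₙ = n(a₁+aₙ)/2 = 56×(27+467)/2
= 56×494/2 = 13832

S_56 = 13832


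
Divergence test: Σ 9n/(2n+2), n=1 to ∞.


lim(n→∞) 9n/(2n+2) = 9/2 = 9/2  (divide numerator and denominator by n)
lim aₙ = 9/2 ≠ 0 → series DIVERGES

Diverges (lim aₙ = 9/2 ≠ 0)


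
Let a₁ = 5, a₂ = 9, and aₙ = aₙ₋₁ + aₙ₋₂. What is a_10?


Computing iteratively: 5, 9, 14, 23, 37, 60, 97, 157, 254, 411
a_10 = 411

a_10 = 411


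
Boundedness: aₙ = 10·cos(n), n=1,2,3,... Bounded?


For all n, -1 ≤ cos(n) ≤ 1, so -10 ≤ 10·cos(n) ≤ 10
Lower bound: -10, Upper bound: 10
The sequence IS bounded

Bounded (-10 ≤ aₙ ≤ 10)


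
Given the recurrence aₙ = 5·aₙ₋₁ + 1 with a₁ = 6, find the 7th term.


Computing step by step:
a_1 = 6
a_2 = 31
a_3 = 156
a_4 = 781
a_5 = 3906
a_6 = 19531
a_7 = 97656


a_7 = 97656


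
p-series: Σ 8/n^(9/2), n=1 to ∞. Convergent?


p-series test: Σ c/n^p converges if p > 1, diverges if p ≤ 1 (constant c > 0 doesn't affect convergence).
p = 9/2
9/2 > 1 → CONVERGES

Converges (p = 9/2 > 1)


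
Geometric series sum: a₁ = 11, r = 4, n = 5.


Sₙ = 11×(4^5 - 1)/(4 - 1)
= 11×(1024 - 1)/3
= 11×1023/3
= 3751

S_5 = 3751


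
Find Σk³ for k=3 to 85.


Σₖ₌3^85 k³ = [85·86/2]² − [2·3/2]²
= 13359025 − 9 = 13359016

Σk³ = 13359016


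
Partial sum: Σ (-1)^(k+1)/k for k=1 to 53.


S = 1 - 1/2 + 1/3 - 1/4 + 1/5 - 1/6 + 1/7 - 1/8 ± ...
= 0.7025
(Full series converges to +ln(2) ≈ +0.6931)

S_53 = 0.7025


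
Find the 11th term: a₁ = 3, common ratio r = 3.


aₙ = a₁·r^(n-1)
= 3×3^10
= 3×59049
= 177147

a_11 = 177147


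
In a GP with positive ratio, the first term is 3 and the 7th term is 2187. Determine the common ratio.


r^(n-1) = aₙ/a₁
r^6 = 2187/3 = 729
r = 729^(1/6)
= ±3; taking r > 0 gives r = 3

r = 3


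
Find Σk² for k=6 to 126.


Σₖ₌6^126 k² = Σₖ₌₁^126 k² − Σₖ₌₁^5 k²
= 126·127·253/6 − 5·6·11/6
= 674751 − 55 = 674696

Σk² = 674696


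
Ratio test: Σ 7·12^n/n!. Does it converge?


aₙ = 7·12^n/n!
a_{n+1}/aₙ = 12^(n+1)/(n+1)! × n!/12^n  (constant 7 cancels)
= 12/(n+1)
L = lim(n→∞) 12/(n+1) = 0
L < 1 → series CONVERGES

Converges (ratio test: L = 0 < 1)


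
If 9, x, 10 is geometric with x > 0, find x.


GM = √(9×10) = √90 = 9.4868

GM = 9.4868


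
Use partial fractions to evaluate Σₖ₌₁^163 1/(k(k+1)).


1/(k(k+1)) = 1/k - 1/(k+1) (partial fractions)
Telescoping: Σ = 1 - 1/164 = 163/164

Sum = 163/164


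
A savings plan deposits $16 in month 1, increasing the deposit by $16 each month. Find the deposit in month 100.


aₙ = a₁ + (n-1)d
= 16 + (100-1)×16
= 16 + 1584
= 1600

a_100 = 1600


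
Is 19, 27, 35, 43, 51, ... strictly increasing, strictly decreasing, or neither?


Differences: 8, 8, 8, 8
All differences > 0 → strictly INCREASING

Monotonically increasing


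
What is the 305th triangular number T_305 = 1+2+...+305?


n(n+1)/2 = 305×306/2 = 93330/2 = 46665

Σk = 46665


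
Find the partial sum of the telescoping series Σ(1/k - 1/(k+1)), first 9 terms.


Telescoping: adjacent terms cancel.
= 1/1 - 1/10
= 1 - 1/10 = 9/10

Sum = 9/10


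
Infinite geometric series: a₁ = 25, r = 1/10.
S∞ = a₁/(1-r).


S∞ = a₁/(1-r) = 25/(1 - 1/10)
= 25/(9/10)
= 250/9

S∞ = 250/9


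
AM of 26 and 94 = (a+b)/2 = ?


AM = (26 + 94)/2 = 120/2 = 60

AM = 60


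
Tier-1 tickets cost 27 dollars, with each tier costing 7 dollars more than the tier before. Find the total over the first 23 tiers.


aₙ = 27 + (23-1)×7 = 181
Sₙ = n(a₁+aₙ)/2 = 23×(27+181)/2
= 23×208/2 = 2392

S_23 = 2392


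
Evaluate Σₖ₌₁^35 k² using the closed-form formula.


n = 35
n(n+1)(2n+1)/6 = 35×36×71/6
= 89460/6 = 14910

Σk² = 14910


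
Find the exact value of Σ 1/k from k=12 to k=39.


Σₖ₌12^39 1/k = 1/12 + 1/13 + 1/14 + ... + 1/39
= 941627320612529/763275922437600
≈ 1.2337

Sum = 941627320612529/763275922437600 ≈ 1.2337


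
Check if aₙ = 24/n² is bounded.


a₁ = 24, a₂ = 24/4, a₃ = 24/9, ...
0 < aₙ ≤ 24 for all n ≥ 1
The sequence IS bounded

Bounded (0 < aₙ ≤ 24)


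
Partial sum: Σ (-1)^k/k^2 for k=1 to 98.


S = -1 + 1/4 - 1/9 + 1/16 - 1/25 + 1/36 - 1/49 + 1/64 ± ...
= -0.8224
(Full series converges to -π²/12 ≈ -0.8225)

S_98 = -0.8224


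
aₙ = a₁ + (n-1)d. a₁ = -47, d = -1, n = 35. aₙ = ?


aₙ = a₁ + (n-1)d
= -47 + (35-1)×-1
= -47 - 34
= -81

a_35 = -81


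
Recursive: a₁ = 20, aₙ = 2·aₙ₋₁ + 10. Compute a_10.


Computing step by step:
a_1 = 20
a_2 = 50
a_3 = 110
a_4 = 230
a_5 = 470
a_6 = 950
a_7 = 1910
a_8 = 3830
a_9 = 7670
a_10 = 15350


a_10 = 15350


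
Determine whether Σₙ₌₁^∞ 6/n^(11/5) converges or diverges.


p-series test: Σ c/n^p converges if p > 1, diverges if p ≤ 1 (constant c > 0 doesn't affect convergence).
p = 11/5
11/5 > 1 → CONVERGES

Converges (p = 11/5 > 1)


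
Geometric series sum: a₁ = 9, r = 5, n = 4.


Sₙ = 9×(5^4 - 1)/(5 - 1)
= 9×(625 - 1)/4
= 9×624/4
= 1404

S_4 = 1404


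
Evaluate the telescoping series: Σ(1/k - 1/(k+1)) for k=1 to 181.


Telescoping: adjacent terms cancel.
= 1/1 - 1/182
= 1 - 1/182 = 181/182

Sum = 181/182


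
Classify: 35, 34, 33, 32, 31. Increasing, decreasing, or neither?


Differences: -1, -1, -1, -1
All differences < 0 → strictly DECREASING

Monotonically decreasing


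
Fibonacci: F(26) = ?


Fibonacci sequence: 1, 1, 2, 3, 5, 8, 13, 21, 34, 55, 89, ...
F(26) = 121393

F(26) = 121393


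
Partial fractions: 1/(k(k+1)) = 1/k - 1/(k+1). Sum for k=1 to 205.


1/(k(k+1)) = 1/k - 1/(k+1) (partial fractions)
Telescoping: Σ = 1 - 1/206 = 205/206

Sum = 205/206


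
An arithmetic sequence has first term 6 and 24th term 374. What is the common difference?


d = (aₙ - a₁)/(n-1)
= (374 - 6)/(24-1)
= 368/23 = 16

d = 16


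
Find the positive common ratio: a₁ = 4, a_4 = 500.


r^(n-1) = aₙ/a₁
r^3 = 500/4 = 125
r = 125^(1/3)
= 5

r = 5


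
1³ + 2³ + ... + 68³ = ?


n(n+1)/2 = 68×69/2 = 2346
Σk³ = 2346² = 5503716

Σk³ = 5503716


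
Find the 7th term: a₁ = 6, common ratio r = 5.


aₙ = a₁·r^(n-1)
= 6×5^6
= 6×15625
= 93750

a_7 = 93750


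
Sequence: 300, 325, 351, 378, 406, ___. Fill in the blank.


Pattern: triangular numbers: n(n+1)/2
Terms: 300, 325, 351, 378, 406
Next term = 435

Next term = 435


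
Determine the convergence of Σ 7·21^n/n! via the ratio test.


aₙ = 7·21^n/n!
a_{n+1}/aₙ = 21^(n+1)/(n+1)! × n!/21^n  (constant 7 cancels)
= 21/(n+1)
L = lim(n→∞) 21/(n+1) = 0
L < 1 → series CONVERGES

Converges (ratio test: L = 0 < 1)


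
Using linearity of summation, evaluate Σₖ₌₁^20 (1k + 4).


Σ(1k+4) = 1·Σk + 4·n
= 1·210 + 4·20
= 210 + 80 = 290

Σ = 290


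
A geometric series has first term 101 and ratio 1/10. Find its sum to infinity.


S∞ = a₁/(1-r) = 101/(1 - 1/10)
= 101/(9/10)
= 1010/9

S∞ = 1010/9


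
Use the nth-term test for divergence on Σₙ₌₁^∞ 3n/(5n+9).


lim(n→∞) 3n/(5n+9) = 3/5 = 3/5  (divide numerator and denominator by n)
lim aₙ = 3/5 ≠ 0 → series DIVERGES

Diverges (lim aₙ = 3/5 ≠ 0)


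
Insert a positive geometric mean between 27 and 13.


GM = √(27×13) = √351 = 18.735

GM = 18.735


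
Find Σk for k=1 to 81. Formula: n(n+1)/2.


n(n+1)/2 = 81×82/2 = 6642/2 = 3321

Σk = 3321


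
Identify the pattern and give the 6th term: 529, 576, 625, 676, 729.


Pattern: perfect squares: n²
Terms: 529, 576, 625, 676, 729
Next term = 784

Next term = 784


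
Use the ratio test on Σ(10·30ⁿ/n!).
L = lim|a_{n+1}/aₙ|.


aₙ = 10·30^n/n!
a_{n+1}/aₙ = 30^(n+1)/(n+1)! × n!/30^n  (constant 10 cancels)
= 30/(n+1)
L = lim(n→∞) 30/(n+1) = 0
L < 1 → series CONVERGES

Converges (ratio test: L = 0 < 1)


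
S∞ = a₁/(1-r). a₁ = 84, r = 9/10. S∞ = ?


S∞ = a₁/(1-r) = 84/(1 - 9/10)
= 84/(1/10)
= 840

S∞ = 840


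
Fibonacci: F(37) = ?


Fibonacci sequence: 1, 1, 2, 3, 5, 8, 13, 21, 34, 55, 89, ...
F(37) = 24157817

F(37) = 24157817


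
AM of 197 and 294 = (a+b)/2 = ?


AM = (197 + 294)/2 = 491/2 = 245.5

AM = 245.5


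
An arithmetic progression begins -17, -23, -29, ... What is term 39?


aₙ = a₁ + (n-1)d
= -17 + (39-1)×-6
= -17 - 228
= -245

a_39 = -245


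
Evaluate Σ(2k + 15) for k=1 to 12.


Σ(2k+15) = 2·Σk + 15·n
= 2·78 + 15·12
= 156 + 180 = 336

Σ = 336


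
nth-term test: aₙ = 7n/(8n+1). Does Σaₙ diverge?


lim(n→∞) 7n/(8n+1) = 7/8 = 7/8  (divide numerator and denominator by n)
lim aₙ = 7/8 ≠ 0 → series DIVERGES

Diverges (lim aₙ = 7/8 ≠ 0)


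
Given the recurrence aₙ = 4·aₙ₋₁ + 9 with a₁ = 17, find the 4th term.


Computing step by step:
a_1 = 17
a_2 = 77
a_3 = 317
a_4 = 1277


a_4 = 1277


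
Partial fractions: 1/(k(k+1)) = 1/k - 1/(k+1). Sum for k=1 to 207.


1/(k(k+1)) = 1/k - 1/(k+1) (partial fractions)
Telescoping: Σ = 1 - 1/208 = 207/208

Sum = 207/208


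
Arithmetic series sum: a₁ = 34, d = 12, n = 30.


aₙ = 34 + (30-1)×12 = 382
Sₙ = n(a₁+aₙ)/2 = 30×(34+382)/2
= 30×416/2 = 6240

S_30 = 6240


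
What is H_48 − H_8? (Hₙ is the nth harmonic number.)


Σₖ₌9^48 1/k = 1/9 + 1/10 + 1/11 + ... + 1/48
= 770750091290411102693/442720643463713815200
≈ 1.7409

Sum = 770750091290411102693/442720643463713815200 ≈ 1.7409


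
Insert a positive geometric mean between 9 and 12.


GM = √(9×12) = √108 = 10.3923

GM = 10.3923


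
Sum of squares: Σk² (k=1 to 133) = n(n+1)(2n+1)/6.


n = 133
n(n+1)(2n+1)/6 = 133×134×267/6
= 4758474/6 = 793079

Σk² = 793079


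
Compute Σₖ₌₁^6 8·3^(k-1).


Sₙ = 8×(3^6 - 1)/(3 - 1)
= 8×(729 - 1)/2
= 8×728/2
= 2912

S_6 = 2912


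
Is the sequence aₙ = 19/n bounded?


a₁ = 19, a₂ = 19/2, a₃ = 19/3, ...
0 < aₙ ≤ 19 for all n ≥ 1
Lower bound: 0, Upper bound: 19
The sequence IS bounded

Bounded (0 < aₙ ≤ 19)


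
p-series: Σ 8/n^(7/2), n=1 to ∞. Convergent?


p-series test: Σ c/n^p converges if p > 1, diverges if p ≤ 1 (constant c > 0 doesn't affect convergence).
p = 7/2
7/2 > 1 → CONVERGES

Converges (p = 7/2 > 1)


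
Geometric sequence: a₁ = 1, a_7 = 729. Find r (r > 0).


r^(n-1) = aₙ/a₁
r^6 = 729/1 = 729
r = 729^(1/6)
= ±3; taking r > 0 gives r = 3

r = 3


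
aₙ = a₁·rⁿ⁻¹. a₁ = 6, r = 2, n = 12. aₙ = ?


aₙ = a₁·r^(n-1)
= 6×2^11
= 6×2048
= 12288

a_12 = 12288


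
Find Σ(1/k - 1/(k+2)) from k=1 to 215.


Telescoping with gap 2: two head and two tail terms survive.
= (1 + 1/2) - (1/216 + 1/217)
= 3/2 - 1/216 - 1/217 = 69875/46872

Sum = 69875/46872


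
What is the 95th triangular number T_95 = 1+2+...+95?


n(n+1)/2 = 95×96/2 = 9120/2 = 4560

Σk = 4560


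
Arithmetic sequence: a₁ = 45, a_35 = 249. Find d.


d = (aₙ - a₁)/(n-1)
= (249 - 45)/(35-1)
= 204/34 = 6

d = 6


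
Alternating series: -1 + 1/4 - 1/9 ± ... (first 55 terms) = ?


S = -1 + 1/4 - 1/9 + 1/16 - 1/25 + 1/36 - 1/49 + 1/64 ± ...
= -0.8226
(Full series converges to -π²/12 ≈ -0.8225)

S_55 = -0.8226


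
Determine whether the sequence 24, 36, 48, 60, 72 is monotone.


Differences: 12, 12, 12, 12
All differences > 0 → strictly INCREASING

Monotonically increasing


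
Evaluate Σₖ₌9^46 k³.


Σₖ₌9^46 k³ = [46·47/2]² − [8·9/2]²
= 1168561 − 1296 = 1167265

Σk³ = 1167265


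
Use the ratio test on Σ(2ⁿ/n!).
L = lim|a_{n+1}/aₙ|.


aₙ = 2^n/n!
a_{n+1}/aₙ = 2^(n+1)/(n+1)! × n!/2^n
= 2/(n+1)
L = lim(n→∞) 2/(n+1) = 0
L < 1 → series CONVERGES

Converges (ratio test: L = 0 < 1)


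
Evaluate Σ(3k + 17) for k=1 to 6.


Σ(3k+17) = 3·Σk + 17·n
= 3·21 + 17·6
= 63 + 102 = 165

Σ = 165


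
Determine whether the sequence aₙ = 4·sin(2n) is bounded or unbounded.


For all n, -1 ≤ sin(2n) ≤ 1, so -4 ≤ 4·sin(2n) ≤ 4
Lower bound: -4, Upper bound: 4
The sequence IS bounded

Bounded (-4 ≤ aₙ ≤ 4)


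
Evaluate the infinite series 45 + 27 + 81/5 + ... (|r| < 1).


S∞ = a₁/(1-r) = 45/(1 - 3/5)
= 45/(2/5)
= 225/2

S∞ = 225/2


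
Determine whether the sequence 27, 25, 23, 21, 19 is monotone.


Differences: -2, -2, -2, -2
All differences < 0 → strictly DECREASING

Monotonically decreasing


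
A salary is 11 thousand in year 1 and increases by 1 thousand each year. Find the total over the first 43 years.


aₙ = 11 + (43-1)×1 = 53
Sₙ = n(a₁+aₙ)/2 = 43×(11+53)/2
= 43×64/2 = 1376

S_43 = 1376


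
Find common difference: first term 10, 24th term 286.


d = (aₙ - a₁)/(n-1)
= (286 - 10)/(24-1)
= 276/23 = 12

d = 12


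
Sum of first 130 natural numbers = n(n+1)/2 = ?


n(n+1)/2 = 130×131/2 = 17030/2 = 8515

Σk = 8515


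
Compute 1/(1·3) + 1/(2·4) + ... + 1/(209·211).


1/(k(k+2)) = (1/2)·(1/k - 1/(k+2)) (partial fractions)
Telescoping: Σ = (1/2)·(1 + 1/2 - 1/210 - 1/211) = 16511/22155

Sum = 16511/22155


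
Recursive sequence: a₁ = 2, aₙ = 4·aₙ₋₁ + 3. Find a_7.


Computing step by step:
a_1 = 2
a_2 = 11
a_3 = 47
a_4 = 191
a_5 = 767
a_6 = 3071
a_7 = 12287


a_7 = 12287


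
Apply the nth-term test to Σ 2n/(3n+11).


lim(n→∞) 2n/(3n+11) = 2/3 = 2/3  (divide numerator and denominator by n)
lim aₙ = 2/3 ≠ 0 → series DIVERGES

Diverges (lim aₙ = 2/3 ≠ 0)


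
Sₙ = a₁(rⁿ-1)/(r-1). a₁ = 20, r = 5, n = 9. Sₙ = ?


Sₙ = 20×(5^9 - 1)/(5 - 1)
= 20×(1953125 - 1)/4
= 20×1953124/4
= 9765620

S_9 = 9765620


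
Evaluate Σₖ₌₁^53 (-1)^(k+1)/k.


S = 1 - 1/2 + 1/3 - 1/4 + 1/5 - 1/6 + 1/7 - 1/8 ± ...
= 0.7025
(Full series converges to +ln(2) ≈ +0.6931)

S_53 = 0.7025


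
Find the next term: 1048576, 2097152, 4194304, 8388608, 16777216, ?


Pattern: powers of 2: 2ⁿ
Terms: 1048576, 2097152, 4194304, 8388608, 16777216
Next term = 33554432

Next term = 33554432


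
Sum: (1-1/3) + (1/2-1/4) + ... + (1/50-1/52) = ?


Telescoping with gap 2: two head and two tail terms survive.
= (1 + 1/2) - (1/51 + 1/52)
= 3/2 - 1/51 - 1/52 = 3875/2652

Sum = 3875/2652


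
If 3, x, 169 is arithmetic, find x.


AM = (3 + 169)/2 = 172/2 = 86

AM = 86


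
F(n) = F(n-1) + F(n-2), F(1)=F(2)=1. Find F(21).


Fibonacci sequence: 1, 1, 2, 3, 5, 8, 13, 21, 34, 55, 89, ...
F(21) = 10946

F(21) = 10946


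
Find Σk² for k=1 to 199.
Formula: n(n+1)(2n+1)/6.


n = 199
n(n+1)(2n+1)/6 = 199×200×399/6
= 15880200/6 = 2646700

Σk² = 2646700


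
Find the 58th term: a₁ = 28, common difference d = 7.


aₙ = a₁ + (n-1)d
= 28 + (58-1)×7
= 28 + 399
= 427

a_58 = 427


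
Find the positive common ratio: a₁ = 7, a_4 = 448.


r^(n-1) = aₙ/a₁
r^3 = 448/7 = 64
r = 64^(1/3)
= 4

r = 4


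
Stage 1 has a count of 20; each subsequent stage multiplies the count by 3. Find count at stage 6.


aₙ = a₁·r^(n-1)
= 20×3^5
= 20×243
= 4860

a_6 = 4860


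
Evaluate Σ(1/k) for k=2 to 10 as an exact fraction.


Σₖ₌2^10 1/k = 1/2 + 1/3 + 1/4 + 1/5 + 1/6 + 1/7 + 1/8 + 1/9 + 1/10
= 4861/2520
≈ 1.929

Sum = 4861/2520 ≈ 1.929


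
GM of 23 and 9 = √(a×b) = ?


GM = √(23×9) = √207 = 14.3875

GM = 14.3875


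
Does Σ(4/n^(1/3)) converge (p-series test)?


p-series test: Σ c/n^p converges if p > 1, diverges if p ≤ 1 (constant c > 0 doesn't affect convergence).
p = 1/3
1/3 ≤ 1 → DIVERGES

Diverges (p = 1/3 ≤ 1)


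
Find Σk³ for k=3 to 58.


Σₖ₌3^58 k³ = [58·59/2]² − [2·3/2]²
= 2927521 − 9 = 2927512

Σk³ = 2927512


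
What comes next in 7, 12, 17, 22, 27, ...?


Pattern: arithmetic (d=5)
Terms: 7, 12, 17, 22, 27
Next term = 32

Next term = 32


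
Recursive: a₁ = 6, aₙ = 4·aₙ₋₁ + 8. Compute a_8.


Computing step by step:
a_1 = 6
a_2 = 32
a_3 = 136
a_4 = 552
a_5 = 2216
a_6 = 8872
a_7 = 35496
a_8 = 141992


a_8 = 141992


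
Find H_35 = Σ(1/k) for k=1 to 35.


H_35 = 1/1 + 1/2 + 1/3 + ... + 1/35
= 54437269998109/13127595717600
≈ 4.1468

H_35 = 54437269998109/13127595717600 ≈ 4.1468


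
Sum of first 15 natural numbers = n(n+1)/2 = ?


n(n+1)/2 = 15×16/2 = 240/2 = 120

Σk = 120


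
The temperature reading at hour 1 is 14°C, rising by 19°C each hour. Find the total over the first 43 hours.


aₙ = 14 + (43-1)×19 = 812
Sₙ = n(a₁+aₙ)/2 = 43×(14+812)/2
= 43×826/2 = 17759

S_43 = 17759


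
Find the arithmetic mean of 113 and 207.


AM = (113 + 207)/2 = 320/2 = 160

AM = 160


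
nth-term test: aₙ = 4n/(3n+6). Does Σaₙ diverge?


lim(n→∞) 4n/(3n+6) = 4/3 = 4/3  (divide numerator and denominator by n)
lim aₙ = 4/3 ≠ 0 → series DIVERGES

Diverges (lim aₙ = 4/3 ≠ 0)


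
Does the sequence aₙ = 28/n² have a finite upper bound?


a₁ = 28, a₂ = 28/4, a₃ = 28/9, ...
0 < aₙ ≤ 28 for all n ≥ 1
The sequence IS bounded

Bounded (0 < aₙ ≤ 28)


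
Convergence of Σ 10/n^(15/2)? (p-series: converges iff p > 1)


p-series test: Σ c/n^p converges if p > 1, diverges if p ≤ 1 (constant c > 0 doesn't affect convergence).
p = 15/2
15/2 > 1 → CONVERGES

Converges (p = 15/2 > 1)


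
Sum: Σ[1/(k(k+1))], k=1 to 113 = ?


1/(k(k+1)) = 1/k - 1/(k+1) (partial fractions)
Telescoping: Σ = 1 - 1/114 = 113/114

Sum = 113/114


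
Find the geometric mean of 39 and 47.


GM = √(39×47) = √1833 = 42.8135

GM = 42.8135


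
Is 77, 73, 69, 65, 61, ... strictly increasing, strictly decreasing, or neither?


Differences: -4, -4, -4, -4
All differences < 0 → strictly DECREASING

Monotonically decreasing


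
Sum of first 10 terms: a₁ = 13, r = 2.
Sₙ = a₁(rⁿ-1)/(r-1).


Sₙ = 13×(2^10 - 1)/(2 - 1)
= 13×(1024 - 1)/1
= 13×1023/1
= 13299

S_10 = 13299


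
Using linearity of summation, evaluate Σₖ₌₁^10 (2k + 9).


Σ(2k+9) = 2·Σk + 9·n
= 2·55 + 9·10
= 110 + 90 = 200

Σ = 200


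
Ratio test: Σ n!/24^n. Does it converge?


aₙ = n!/24^n
a_{n+1}/aₙ = (n+1)!/24^(n+1) × 24^n/n!
= (n+1)/24
L = lim(n→∞) (n+1)/24 = ∞
L > 1 → series DIVERGES

Diverges (ratio test: L = ∞ > 1)


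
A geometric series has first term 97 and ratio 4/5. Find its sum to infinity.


S∞ = a₁/(1-r) = 97/(1 - 4/5)
= 97/(1/5)
= 485

S∞ = 485


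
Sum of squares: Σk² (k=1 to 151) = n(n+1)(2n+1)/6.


n = 151
n(n+1)(2n+1)/6 = 151×152×303/6
= 6954456/6 = 1159076

Σk² = 1159076


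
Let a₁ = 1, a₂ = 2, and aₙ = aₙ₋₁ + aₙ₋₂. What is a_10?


Computing iteratively: 1, 2, 3, 5, 8, 13, 21, 34, 55, 89
a_10 = 89

a_10 = 89


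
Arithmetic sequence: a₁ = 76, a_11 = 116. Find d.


d = (aₙ - a₁)/(n-1)
= (116 - 76)/(11-1)
= 40/10 = 4

d = 4


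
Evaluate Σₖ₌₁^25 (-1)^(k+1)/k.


S = 1 - 1/2 + 1/3 - 1/4 + 1/5 - 1/6 + 1/7 - 1/8 ± ...
= 0.7127
(Full series converges to +ln(2) ≈ +0.6931)

S_25 = 0.7127


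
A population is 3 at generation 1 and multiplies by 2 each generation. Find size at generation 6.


aₙ = a₁·r^(n-1)
= 3×2^5
= 3×32
= 96

a_6 = 96


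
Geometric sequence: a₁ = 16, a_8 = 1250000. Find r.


r^(n-1) = aₙ/a₁
r^7 = 1250000/16 = 78125
r = 78125^(1/7)
= 5

r = 5


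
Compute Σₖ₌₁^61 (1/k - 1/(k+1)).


Telescoping: adjacent terms cancel.
= 1/1 - 1/62
= 1 - 1/62 = 61/62

Sum = 61/62


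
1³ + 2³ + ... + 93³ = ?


n(n+1)/2 = 93×94/2 = 4371
Σk³ = 4371² = 19105641

Σk³ = 19105641


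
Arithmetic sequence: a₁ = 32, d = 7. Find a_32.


aₙ = a₁ + (n-1)d
= 32 + (32-1)×7
= 32 + 217
= 249

a_32 = 249


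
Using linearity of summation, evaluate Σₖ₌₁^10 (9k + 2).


Σ(9k+2) = 9·Σk + 2·n
= 9·55 + 2·10
= 495 + 20 = 515

Σ = 515


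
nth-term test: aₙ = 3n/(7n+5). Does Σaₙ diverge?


lim(n→∞) 3n/(7n+5) = 3/7 = 3/7  (divide numerator and denominator by n)
lim aₙ = 3/7 ≠ 0 → series DIVERGES

Diverges (lim aₙ = 3/7 ≠ 0)


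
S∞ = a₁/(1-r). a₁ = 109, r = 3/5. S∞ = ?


S∞ = a₁/(1-r) = 109/(1 - 3/5)
= 109/(2/5)
= 545/2

S∞ = 545/2


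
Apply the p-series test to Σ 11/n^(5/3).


p-series test: Σ c/n^p converges if p > 1, diverges if p ≤ 1 (constant c > 0 doesn't affect convergence).
p = 5/3
5/3 > 1 → CONVERGES

Converges (p = 5/3 > 1)


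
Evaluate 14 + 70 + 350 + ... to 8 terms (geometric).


Sₙ = 14×(5^8 - 1)/(5 - 1)
= 14×(390625 - 1)/4
= 14×390624/4
= 1367184

S_8 = 1367184


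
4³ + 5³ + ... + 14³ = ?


Σₖ₌4^14 k³ = [14·15/2]² − [3·4/2]²
= 11025 − 36 = 10989

Σk³ = 10989


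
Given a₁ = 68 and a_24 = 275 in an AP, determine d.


d = (aₙ - a₁)/(n-1)
= (275 - 68)/(24-1)
= 207/23 = 9

d = 9


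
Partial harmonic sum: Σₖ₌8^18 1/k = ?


Σₖ₌8^18 1/k = 1/8 + 1/9 + 1/10 + ... + 1/18
= 736973/816816
≈ 0.9023

Sum = 736973/816816 ≈ 0.9023


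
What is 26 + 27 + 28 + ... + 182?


Σₖ₌26^182 k = Σₖ₌₁^182 k − Σₖ₌₁^25 k
= 182·183/2 − 25·26/2
= 16653 − 325 = 16328

Σk = 16328


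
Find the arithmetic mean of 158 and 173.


AM = (158 + 173)/2 = 331/2 = 165.5

AM = 165.5


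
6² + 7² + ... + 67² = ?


Σₖ₌6^67 k² = Σₖ₌₁^67 k² − Σₖ₌₁^5 k²
= 67·68·135/6 − 5·6·11/6
= 102510 − 55 = 102455

Σk² = 102455


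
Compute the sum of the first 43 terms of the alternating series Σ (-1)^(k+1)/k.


S = 1 - 1/2 + 1/3 - 1/4 + 1/5 - 1/6 + 1/7 - 1/8 ± ...
= 0.7046
(Full series converges to +ln(2) ≈ +0.6931)

S_43 = 0.7046


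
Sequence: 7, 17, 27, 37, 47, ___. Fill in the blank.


Pattern: arithmetic (d=10)
Terms: 7, 17, 27, 37, 47
Next term = 57

Next term = 57


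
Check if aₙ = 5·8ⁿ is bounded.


aₙ = 5·8ⁿ → as n→∞, aₙ→∞ (since base 8 > 1)
No finite upper bound exists
The sequence is UNBOUNDED

Unbounded (aₙ → ∞ as n → ∞)


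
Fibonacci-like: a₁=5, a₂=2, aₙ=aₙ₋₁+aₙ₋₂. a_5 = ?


Computing iteratively: 5, 2, 7, 9, 16
a_5 = 16

a_5 = 16


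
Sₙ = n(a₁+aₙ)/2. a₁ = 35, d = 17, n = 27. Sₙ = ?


aₙ = 35 + (27-1)×17 = 477
Sₙ = n(a₁+aₙ)/2 = 27×(35+477)/2
= 27×512/2 = 6912

S_27 = 6912


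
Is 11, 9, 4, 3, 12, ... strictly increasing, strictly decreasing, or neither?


Differences: -2, -5, -1, 9
Difference at position 4 is +9 (> 0) but position 1 is -2 (< 0) — sequence both rises and falls
→ NOT monotonic

Not monotonic


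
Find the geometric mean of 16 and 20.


GM = √(16×20) = √320 = 17.8885

GM = 17.8885


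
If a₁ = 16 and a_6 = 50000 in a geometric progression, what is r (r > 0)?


r^(n-1) = aₙ/a₁
r^5 = 50000/16 = 3125
r = 3125^(1/5)
= 5

r = 5


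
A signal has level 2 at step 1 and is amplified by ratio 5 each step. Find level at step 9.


aₙ = a₁·r^(n-1)
= 2×5^8
= 2×390625
= 781250

a_9 = 781250


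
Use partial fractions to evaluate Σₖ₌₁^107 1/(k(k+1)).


1/(k(k+1)) = 1/k - 1/(k+1) (partial fractions)
Telescoping: Σ = 1 - 1/108 = 107/108

Sum = 107/108


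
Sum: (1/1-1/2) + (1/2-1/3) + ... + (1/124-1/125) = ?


Telescoping: adjacent terms cancel.
= 1/1 - 1/125
= 1 - 1/125 = 124/125

Sum = 124/125


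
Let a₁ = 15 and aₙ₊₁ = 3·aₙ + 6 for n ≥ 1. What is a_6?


Computing step by step:
a_1 = 15
a_2 = 51
a_3 = 159
a_4 = 483
a_5 = 1455
a_6 = 4371


a_6 = 4371


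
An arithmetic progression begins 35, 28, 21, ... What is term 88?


aₙ = a₁ + (n-1)d
= 35 + (88-1)×-7
= 35 - 609
= -574

a_88 = -574


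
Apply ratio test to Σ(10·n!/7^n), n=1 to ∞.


aₙ = 10·n!/7^n
a_{n+1}/aₙ = (n+1)!/7^(n+1) × 7^n/n!  (constant 10 cancels)
= (n+1)/7
L = lim(n→∞) (n+1)/7 = ∞
L > 1 → series DIVERGES

Diverges (ratio test: L = ∞ > 1)


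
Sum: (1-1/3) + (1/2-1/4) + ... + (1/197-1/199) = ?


Telescoping with gap 2: two head and two tail terms survive.
= (1 + 1/2) - (1/198 + 1/199)
= 3/2 - 1/198 - 1/199 = 29353/19701

Sum = 29353/19701


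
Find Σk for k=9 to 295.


Σₖ₌9^295 k = Σₖ₌₁^295 k − Σₖ₌₁^8 k
= 295·296/2 − 8·9/2
= 43660 − 36 = 43624

Σk = 43624


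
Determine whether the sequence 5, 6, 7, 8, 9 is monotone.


Differences: 1, 1, 1, 1
All differences > 0 → strictly INCREASING

Monotonically increasing


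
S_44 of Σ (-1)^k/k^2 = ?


S = -1 + 1/4 - 1/9 + 1/16 - 1/25 + 1/36 - 1/49 + 1/64 ± ...
= -0.8222
(Full series converges to -π²/12 ≈ -0.8225)

S_44 = -0.8222


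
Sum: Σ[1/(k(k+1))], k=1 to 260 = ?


1/(k(k+1)) = 1/k - 1/(k+1) (partial fractions)
Telescoping: Σ = 1 - 1/261 = 260/261

Sum = 260/261


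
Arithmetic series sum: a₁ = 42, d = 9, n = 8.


aₙ = 42 + (8-1)×9 = 105
Sₙ = n(a₁+aₙ)/2 = 8×(42+105)/2
= 8×147/2 = 588

S_8 = 588


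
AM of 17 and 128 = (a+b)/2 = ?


AM = (17 + 128)/2 = 145/2 = 72.5

AM = 72.5


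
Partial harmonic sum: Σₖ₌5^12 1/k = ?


Σₖ₌5^12 1/k = 1/5 + 1/6 + 1/7 + 1/8 + 1/9 + 1/10 + 1/11 + 1/12
= 28271/27720
≈ 1.0199

Sum = 28271/27720 ≈ 1.0199


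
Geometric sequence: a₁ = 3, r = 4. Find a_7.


aₙ = a₁·r^(n-1)
= 3×4^6
= 3×4096
= 12288

a_7 = 12288


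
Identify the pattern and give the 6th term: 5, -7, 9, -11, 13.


Pattern: alternating sign, magnitude arithmetic (d=2)
Terms: 5, -7, 9, -11, 13
Next term = -15

Next term = -15


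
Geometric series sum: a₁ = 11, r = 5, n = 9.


Sₙ = 11×(5^9 - 1)/(5 - 1)
= 11×(1953125 - 1)/4
= 11×1953124/4
= 5371091

S_9 = 5371091


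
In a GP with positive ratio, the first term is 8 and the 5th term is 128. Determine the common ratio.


r^(n-1) = aₙ/a₁
r^4 = 128/8 = 16
r = 16^(1/4)
= ±2; taking r > 0 gives r = 2

r = 2


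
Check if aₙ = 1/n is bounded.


a₁ = 1, a₂ = 1/2, a₃ = 1/3, ...
0 < aₙ ≤ 1 for all n ≥ 1
Lower bound: 0, Upper bound: 1
The sequence IS bounded

Bounded (0 < aₙ ≤ 1)


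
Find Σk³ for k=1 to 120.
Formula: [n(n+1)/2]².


n(n+1)/2 = 120×121/2 = 7260
Σk³ = 7260² = 52707600

Σk³ = 52707600


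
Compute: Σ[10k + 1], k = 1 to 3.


Σ(10k+1) = 10·Σk + 1·n
= 10·6 + 1·3
= 60 + 3 = 63

Σ = 63


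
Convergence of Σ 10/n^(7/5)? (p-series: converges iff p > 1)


p-series test: Σ c/n^p converges if p > 1, diverges if p ≤ 1 (constant c > 0 doesn't affect convergence).
p = 7/5
7/5 > 1 → CONVERGES

Converges (p = 7/5 > 1)


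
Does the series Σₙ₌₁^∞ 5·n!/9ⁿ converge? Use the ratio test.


aₙ = 5·n!/9^n
a_{n+1}/aₙ = (n+1)!/9^(n+1) × 9^n/n!  (constant 5 cancels)
= (n+1)/9
L = lim(n→∞) (n+1)/9 = ∞
L > 1 → series DIVERGES

Diverges (ratio test: L = ∞ > 1)


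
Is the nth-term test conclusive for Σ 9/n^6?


lim(n→∞) 9/n^6 = 0
lim aₙ = 0 → nth-term test is INCONCLUSIVE
(Need other tests; this is actually a convergent p-series with p=6 > 1)

Inconclusive (lim aₙ = 0; need another test)


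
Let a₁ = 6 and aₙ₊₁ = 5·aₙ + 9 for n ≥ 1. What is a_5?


Computing step by step:
a_1 = 6
a_2 = 39
a_3 = 204
a_4 = 1029
a_5 = 5154


a_5 = 5154


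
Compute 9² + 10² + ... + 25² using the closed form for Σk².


Σₖ₌9^25 k² = Σₖ₌₁^25 k² − Σₖ₌₁^8 k²
= 25·26·51/6 − 8·9·17/6
= 5525 − 204 = 5321

Σk² = 5321
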